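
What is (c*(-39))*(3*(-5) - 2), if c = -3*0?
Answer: 0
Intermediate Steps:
c = 0
(c*(-39))*(3*(-5) - 2) = (0*(-39))*(3*(-5) - 2) = 0*(-15 - 2) = 0*(-17) = 0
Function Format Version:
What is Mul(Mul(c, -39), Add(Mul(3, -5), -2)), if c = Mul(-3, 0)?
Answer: 0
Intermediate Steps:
c = 0
Mul(Mul(c, -39), Add(Mul(3, -5), -2)) = Mul(Mul(0, -39), Add(Mul(3, -5), -2)) = Mul(0, Add(-15, -2)) = Mul(0, -17) = 0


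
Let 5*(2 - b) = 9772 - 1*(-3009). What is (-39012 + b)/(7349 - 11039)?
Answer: 69277/6150 ≈ 11.265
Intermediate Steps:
b = -12771/5 (b = 2 - (9772 - 1*(-3009))/5 = 2 - (9772 + 3009)/5 = 2 - 1/5*12781 = 2 - 12781/5 = -12771/5 ≈ -2554.2)
(-39012 + b)/(7349 - 11039) = (-39012 - 12771/5)/(7349 - 11039) = -207831/5/(-3690) = -207831/5*(-1/3690) = 69277/6150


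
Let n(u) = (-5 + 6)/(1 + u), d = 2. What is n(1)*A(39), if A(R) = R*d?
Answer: 39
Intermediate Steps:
A(R) = 2*R (A(R) = R*2 = 2*R)
n(u) = 1/(1 + u)
n(1)*A(39) = (2*39)/(1 + 1) = 78/2 = (1/2)*78 = 39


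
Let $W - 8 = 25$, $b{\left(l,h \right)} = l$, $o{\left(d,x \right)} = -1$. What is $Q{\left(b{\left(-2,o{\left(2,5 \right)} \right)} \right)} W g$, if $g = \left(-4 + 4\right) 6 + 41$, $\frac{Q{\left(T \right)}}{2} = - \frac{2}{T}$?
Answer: $2706$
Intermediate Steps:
$Q{\left(T \right)} = - \frac{4}{T}$ ($Q{\left(T \right)} = 2 \left(- \frac{2}{T}\right) = - \frac{4}{T}$)
$W = 33$ ($W = 8 + 25 = 33$)
$g = 41$ ($g = 0 \cdot 6 + 41 = 0 + 41 = 41$)
$Q{\left(b{\left(-2,o{\left(2,5 \right)} \right)} \right)} W g = - \frac{4}{-2} \cdot 33 \cdot 41 = \left(-4\right) \left(- \frac{1}{2}\right) 33 \cdot 41 = 2 \cdot 33 \cdot 41 = 66 \cdot 41 = 2706$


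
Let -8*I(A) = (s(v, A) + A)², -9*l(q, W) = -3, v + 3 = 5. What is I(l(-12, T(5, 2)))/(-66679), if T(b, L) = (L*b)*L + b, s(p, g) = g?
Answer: 1/1200222 ≈ 8.3318e-7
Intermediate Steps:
v = 2 (v = -3 + 5 = 2)
T(b, L) = b + b*L² (T(b, L) = b*L² + b = b + b*L²)
l(q, W) = ⅓ (l(q, W) = -⅑*(-3) = ⅓)
I(A) = -A²/2 (I(A) = -(A + A)²/8 = -4*A²/8 = -A²/2)
I(l(-12, T(5, 2)))/(-66679) = -(⅓)²/2/(-66679) = -½*⅑*(-1/66679) = -1/18*(-1/66679) = 1/1200222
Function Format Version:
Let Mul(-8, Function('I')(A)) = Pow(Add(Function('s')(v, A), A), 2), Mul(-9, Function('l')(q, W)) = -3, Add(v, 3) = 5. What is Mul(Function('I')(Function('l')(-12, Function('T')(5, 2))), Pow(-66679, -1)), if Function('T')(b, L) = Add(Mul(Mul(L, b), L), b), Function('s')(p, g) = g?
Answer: Rational(1, 1200222) ≈ 8.3318e-7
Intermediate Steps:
v = 2 (v = Add(-3, 5) = 2)
Function('T')(b, L) = Add(b, Mul(b, Pow(L, 2))) (Function('T')(b, L) = Add(Mul(b, Pow(L, 2)), b) = Add(b, Mul(b, Pow(L, 2))))
Function('l')(q, W) = Rational(1, 3) (Function('l')(q, W) = Mul(Rational(-1, 9), -3) = Rational(1, 3))
Function('I')(A) = Mul(Rational(-1, 2), Pow(A, 2)) (Function('I')(A) = Mul(Rational(-1, 8), Pow(Add(A, A), 2)) = Mul(Rational(-1, 8), Pow(Mul(2, A), 2)) = Mul(Rational(-1, 8), Mul(4, Pow(A, 2))) = Mul(Rational(-1, 2), Pow(A, 2)))
Mul(Function('I')(Function('l')(-12, Function('T')(5, 2))), Pow(-66679, -1)) = Mul(Mul(Rational(-1, 2), Pow(Rational(1, 3), 2)), Pow(-66679, -1)) = Mul(Mul(Rational(-1, 2), Rational(1, 9)), Rational(-1, 66679)) = Mul(Rational(-1, 18), Rational(-1, 66679)) = Rational(1, 1200222)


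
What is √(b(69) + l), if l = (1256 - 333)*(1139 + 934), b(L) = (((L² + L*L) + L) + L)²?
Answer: √95228979 ≈ 9758.5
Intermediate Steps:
b(L) = (2*L + 2*L²)² (b(L) = (((L² + L²) + L) + L)² = ((2*L² + L) + L)² = ((L + 2*L²) + L)² = (2*L + 2*L²)²)
l = 1913379 (l = 923*2073 = 1913379)
√(b(69) + l) = √(4*69²*(1 + 69)² + 1913379) = √(4*4761*70² + 1913379) = √(4*4761*4900 + 1913379) = √(93315600 + 1913379) = √95228979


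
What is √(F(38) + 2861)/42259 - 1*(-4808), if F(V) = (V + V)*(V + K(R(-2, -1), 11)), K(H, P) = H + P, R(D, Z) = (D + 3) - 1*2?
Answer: 4808 + √6509/42259 ≈ 4808.0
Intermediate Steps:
R(D, Z) = 1 + D (R(D, Z) = (3 + D) - 2 = 1 + D)
F(V) = 2*V*(10 + V) (F(V) = (V + V)*(V + ((1 - 2) + 11)) = (2*V)*(V + (-1 + 11)) = (2*V)*(V + 10) = (2*V)*(10 + V) = 2*V*(10 + V))
√(F(38) + 2861)/42259 - 1*(-4808) = √(2*38*(10 + 38) + 2861)/42259 - 1*(-4808) = √(2*38*48 + 2861)*(1/42259) + 4808 = √(3648 + 2861)*(1/42259) + 4808 = √6509*(1/42259) + 4808 = √6509/42259 + 4808 = 4808 + √6509/42259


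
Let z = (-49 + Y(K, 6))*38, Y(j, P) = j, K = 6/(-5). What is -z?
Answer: 9538/5 ≈ 1907.6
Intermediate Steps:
K = -6/5 (K = 6*(-1/5) = -6/5 ≈ -1.2000)
z = -9538/5 (z = (-49 - 6/5)*38 = -251/5*38 = -9538/5 ≈ -1907.6)
-z = -1*(-9538/5) = 9538/5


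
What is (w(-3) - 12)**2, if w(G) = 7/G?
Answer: 1849/9 ≈ 205.44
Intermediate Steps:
(w(-3) - 12)**2 = (7/(-3) - 12)**2 = (7*(-1/3) - 12)**2 = (-7/3 - 12)**2 = (-43/3)**2 = 1849/9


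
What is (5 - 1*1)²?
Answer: 16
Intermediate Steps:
(5 - 1*1)² = (5 - 1)² = 4² = 16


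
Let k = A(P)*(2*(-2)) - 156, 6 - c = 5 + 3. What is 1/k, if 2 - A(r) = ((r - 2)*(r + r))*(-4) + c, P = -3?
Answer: -1/652 ≈ -0.0015337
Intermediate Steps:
c = -2 (c = 6 - (5 + 3) = 6 - 1*8 = 6 - 8 = -2)
A(r) = 4 + 8*r*(-2 + r) (A(r) = 2 - (((r - 2)*(r + r))*(-4) - 2) = 2 - (((-2 + r)*(2*r))*(-4) - 2) = 2 - ((2*r*(-2 + r))*(-4) - 2) = 2 - (-8*r*(-2 + r) - 2) = 2 - (-2 - 8*r*(-2 + r)) = 2 + (2 + 8*r*(-2 + r)) = 4 + 8*r*(-2 + r))
k = -652 (k = (4 - 16*(-3) + 8*(-3)**2)*(2*(-2)) - 156 = (4 + 48 + 8*9)*(-4) - 156 = (4 + 48 + 72)*(-4) - 156 = 124*(-4) - 156 = -496 - 156 = -652)
1/k = 1/(-652) = -1/652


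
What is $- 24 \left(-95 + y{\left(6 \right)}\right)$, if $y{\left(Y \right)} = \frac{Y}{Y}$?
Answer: $2256$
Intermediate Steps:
$y{\left(Y \right)} = 1$
$- 24 \left(-95 + y{\left(6 \right)}\right) = - 24 \left(-95 + 1\right) = \left(-24\right) \left(-94\right) = 2256$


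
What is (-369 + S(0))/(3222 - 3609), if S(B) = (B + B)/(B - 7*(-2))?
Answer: 41/43 ≈ 0.95349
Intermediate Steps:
S(B) = 2*B/(14 + B) (S(B) = (2*B)/(B + 14) = (2*B)/(14 + B) = 2*B/(14 + B))
(-369 + S(0))/(3222 - 3609) = (-369 + 2*0/(14 + 0))/(3222 - 3609) = (-369 + 2*0/14)/(-387) = (-369 + 2*0*(1/14))*(-1/387) = (-369 + 0)*(-1/387) = -369*(-1/387) = 41/43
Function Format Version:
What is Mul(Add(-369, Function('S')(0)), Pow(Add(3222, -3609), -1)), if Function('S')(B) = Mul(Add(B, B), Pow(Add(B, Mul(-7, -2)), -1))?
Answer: Rational(41, 43) ≈ 0.95349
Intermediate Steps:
Function('S')(B) = Mul(2, B, Pow(Add(14, B), -1)) (Function('S')(B) = Mul(Mul(2, B), Pow(Add(B, 14), -1)) = Mul(Mul(2, B), Pow(Add(14, B), -1)) = Mul(2, B, Pow(Add(14, B), -1)))
Mul(Add(-369, Function('S')(0)), Pow(Add(3222, -3609), -1)) = Mul(Add(-369, Mul(2, 0, Pow(Add(14, 0), -1))), Pow(Add(3222, -3609), -1)) = Mul(Add(-369, Mul(2, 0, Pow(14, -1))), Pow(-387, -1)) = Mul(Add(-369, Mul(2, 0, Rational(1, 14))), Rational(-1, 387)) = Mul(Add(-369, 0), Rational(-1, 387)) = Mul(-369, Rational(-1, 387)) = Rational(41, 43)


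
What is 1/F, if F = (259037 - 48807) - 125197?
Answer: 1/85033 ≈ 1.1760e-5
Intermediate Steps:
F = 85033 (F = 210230 - 125197 = 85033)
1/F = 1/85033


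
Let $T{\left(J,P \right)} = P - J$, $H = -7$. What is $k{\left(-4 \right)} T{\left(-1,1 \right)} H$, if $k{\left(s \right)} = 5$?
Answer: $-70$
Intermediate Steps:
$k{\left(-4 \right)} T{\left(-1,1 \right)} H = 5 \left(1 - -1\right) \left(-7\right) = 5 \left(1 + 1\right) \left(-7\right) = 5 \cdot 2 \left(-7\right) = 10 \left(-7\right) = -70$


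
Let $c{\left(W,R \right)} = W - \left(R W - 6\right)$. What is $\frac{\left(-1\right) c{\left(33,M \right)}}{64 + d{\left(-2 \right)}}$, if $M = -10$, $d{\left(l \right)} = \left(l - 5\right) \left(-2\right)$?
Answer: $- \frac{123}{26} \approx -4.7308$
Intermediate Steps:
$d{\left(l \right)} = 10 - 2 l$ ($d{\left(l \right)} = \left(-5 + l\right) \left(-2\right) = 10 - 2 l$)
$c{\left(W,R \right)} = 6 + W - R W$ ($c{\left(W,R \right)} = W - \left(-6 + R W\right) = 6 + W - R W$)
$\frac{\left(-1\right) c{\left(33,M \right)}}{64 + d{\left(-2 \right)}} = \frac{\left(-1\right) \left(6 + 33 - \left(-10\right) 33\right)}{64 + \left(10 - -4\right)} = \frac{\left(-1\right) \left(6 + 33 + 330\right)}{64 + \left(10 + 4\right)} = \frac{\left(-1\right) 369}{64 + 14} = \frac{1}{78} \left(-369\right) = - \frac{123}{26}$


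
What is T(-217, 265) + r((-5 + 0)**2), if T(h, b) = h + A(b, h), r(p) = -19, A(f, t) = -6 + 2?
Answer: -240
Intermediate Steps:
A(f, t) = -4
T(h, b) = -4 + h (T(h, b) = h - 4 = -4 + h)
T(-217, 265) + r((-5 + 0)**2) = (-4 - 217) - 19 = -221 - 19 = -240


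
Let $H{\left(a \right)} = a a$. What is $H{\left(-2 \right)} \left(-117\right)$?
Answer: $-468$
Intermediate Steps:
$H{\left(a \right)} = a^{2}$
$H{\left(-2 \right)} \left(-117\right) = \left(-2\right)^{2} \left(-117\right) = 4 \left(-117\right) = -468$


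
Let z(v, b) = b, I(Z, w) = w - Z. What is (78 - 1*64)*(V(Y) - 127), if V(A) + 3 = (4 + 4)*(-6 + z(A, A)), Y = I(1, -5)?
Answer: -3164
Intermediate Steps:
Y = -6 (Y = -5 - 1*1 = -5 - 1 = -6)
V(A) = -51 + 8*A (V(A) = -3 + (4 + 4)*(-6 + A) = -3 + 8*(-6 + A) = -3 + (-48 + 8*A) = -51 + 8*A)
(78 - 1*64)*(V(Y) - 127) = (78 - 1*64)*((-51 + 8*(-6)) - 127) = (78 - 64)*((-51 - 48) - 127) = 14*(-99 - 127) = 14*(-226) = -3164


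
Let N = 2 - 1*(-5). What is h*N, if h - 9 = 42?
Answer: 357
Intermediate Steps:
h = 51 (h = 9 + 42 = 51)
N = 7 (N = 2 + 5 = 7)
h*N = 51*7 = 357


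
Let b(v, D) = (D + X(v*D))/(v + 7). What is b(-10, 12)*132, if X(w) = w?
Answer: 4752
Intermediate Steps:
b(v, D) = (D + D*v)/(7 + v) (b(v, D) = (D + v*D)/(v + 7) = (D + D*v)/(7 + v))
b(-10, 12)*132 = (12*(1 - 10)/(7 - 10))*132 = (12*(-9)/(-3))*132 = (12*(-1/3)*(-9))*132 = 36*132 = 4752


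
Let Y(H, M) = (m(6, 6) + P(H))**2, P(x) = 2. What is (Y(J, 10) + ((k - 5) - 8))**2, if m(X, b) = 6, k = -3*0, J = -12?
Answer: 2601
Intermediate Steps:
k = 0
Y(H, M) = 64 (Y(H, M) = (6 + 2)**2 = 8**2 = 64)
(Y(J, 10) + ((k - 5) - 8))**2 = (64 + ((0 - 5) - 8))**2 = (64 + (-5 - 8))**2 = (64 - 13)**2 = 51**2 = 2601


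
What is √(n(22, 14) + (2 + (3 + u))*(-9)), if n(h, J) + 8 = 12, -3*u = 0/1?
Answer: I*√41 ≈ 6.4031*I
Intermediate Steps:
u = 0 (u = -0/1 = -0 = -⅓*0 = 0)
n(h, J) = 4 (n(h, J) = -8 + 12 = 4)
√(n(22, 14) + (2 + (3 + u))*(-9)) = √(4 + (2 + (3 + 0))*(-9)) = √(4 + (2 + 3)*(-9)) = √(4 + 5*(-9)) = √(4 - 45) = √(-41) = I*√41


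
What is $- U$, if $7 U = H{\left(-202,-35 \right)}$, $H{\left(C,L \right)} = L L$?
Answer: $-175$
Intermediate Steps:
$H{\left(C,L \right)} = L^{2}$
$U = 175$ ($U = \frac{\left(-35\right)^{2}}{7} = \frac{1}{7} \cdot 1225 = 175$)
$- U = \left(-1\right) 175 = -175$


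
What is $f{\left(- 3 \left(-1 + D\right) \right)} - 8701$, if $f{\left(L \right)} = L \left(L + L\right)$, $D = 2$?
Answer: $-8683$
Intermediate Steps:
$f{\left(L \right)} = 2 L^{2}$ ($f{\left(L \right)} = L 2 L = 2 L^{2}$)
$f{\left(- 3 \left(-1 + D\right) \right)} - 8701 = 2 \left(- 3 \left(-1 + 2\right)\right)^{2} - 8701 = 2 \left(\left(-3\right) 1\right)^{2} - 8701 = 2 \left(-3\right)^{2} - 8701 = 2 \cdot 9 - 8701 = 18 - 8701 = -8683$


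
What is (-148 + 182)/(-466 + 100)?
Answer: -17/183 ≈ -0.092896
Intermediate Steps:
(-148 + 182)/(-466 + 100) = 34/(-366) = 34*(-1/366) = -17/183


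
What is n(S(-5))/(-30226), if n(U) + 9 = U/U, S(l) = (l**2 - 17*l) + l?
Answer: 4/15113 ≈ 0.00026467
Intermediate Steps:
S(l) = l**2 - 16*l
n(U) = -8 (n(U) = -9 + U/U = -9 + 1 = -8)
n(S(-5))/(-30226) = -8/(-30226) = -8*(-1/30226) = 4/15113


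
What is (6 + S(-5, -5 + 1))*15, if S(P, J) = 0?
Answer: 90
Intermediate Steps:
(6 + S(-5, -5 + 1))*15 = (6 + 0)*15 = 6*15 = 90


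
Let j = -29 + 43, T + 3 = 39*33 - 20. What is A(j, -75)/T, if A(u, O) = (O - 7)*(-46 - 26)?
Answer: 369/79 ≈ 4.6709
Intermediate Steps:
T = 1264 (T = -3 + (39*33 - 20) = -3 + (1287 - 20) = -3 + 1267 = 1264)
j = 14
A(u, O) = 504 - 72*O (A(u, O) = (-7 + O)*(-72) = 504 - 72*O)
A(j, -75)/T = (504 - 72*(-75))/1264 = (504 + 5400)*(1/1264) = 5904*(1/1264) = 369/79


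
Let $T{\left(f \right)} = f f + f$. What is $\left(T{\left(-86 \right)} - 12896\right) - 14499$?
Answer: $-20085$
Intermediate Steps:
$T{\left(f \right)} = f + f^{2}$ ($T{\left(f \right)} = f^{2} + f = f + f^{2}$)
$\left(T{\left(-86 \right)} - 12896\right) - 14499 = \left(- 86 \left(1 - 86\right) - 12896\right) - 14499 = \left(\left(-86\right) \left(-85\right) - 12896\right) - 14499 = \left(7310 - 12896\right) - 14499 = -5586 - 14499 = -20085$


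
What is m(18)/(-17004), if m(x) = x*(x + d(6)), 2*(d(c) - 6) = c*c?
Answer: -63/1417 ≈ -0.044460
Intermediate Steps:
d(c) = 6 + c²/2 (d(c) = 6 + (c*c)/2 = 6 + c²/2)
m(x) = x*(24 + x) (m(x) = x*(x + (6 + (½)*6²)) = x*(x + (6 + (½)*36)) = x*(x + (6 + 18)) = x*(x + 24) = x*(24 + x))
m(18)/(-17004) = (18*(24 + 18))/(-17004) = (18*42)*(-1/17004) = 756*(-1/17004) = -63/1417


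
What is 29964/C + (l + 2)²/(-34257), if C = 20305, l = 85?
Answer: 290929401/231862795 ≈ 1.2547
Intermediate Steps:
29964/C + (l + 2)²/(-34257) = 29964/20305 + (85 + 2)²/(-34257) = 29964*(1/20305) + 87²*(-1/34257) = 29964/20305 + 7569*(-1/34257) = 29964/20305 - 2523/11419 = 290929401/231862795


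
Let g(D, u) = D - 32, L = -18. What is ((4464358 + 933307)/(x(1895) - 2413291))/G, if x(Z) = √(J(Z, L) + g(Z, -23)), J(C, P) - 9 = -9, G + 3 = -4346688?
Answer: 1860876623645/3616430424888023034 + 2313285*√23/1205476808296007678 ≈ 5.1457e-7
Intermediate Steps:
G = -4346691 (G = -3 - 4346688 = -4346691)
J(C, P) = 0 (J(C, P) = 9 - 9 = 0)
g(D, u) = -32 + D
x(Z) = √(-32 + Z) (x(Z) = √(0 + (-32 + Z)) = √(-32 + Z))
((4464358 + 933307)/(x(1895) - 2413291))/G = ((4464358 + 933307)/(√(-32 + 1895) - 2413291))/(-4346691) = (5397665/(√1863 - 2413291))*(-1/4346691) = (5397665/(9*√23 - 2413291))*(-1/4346691) = (5397665/(-2413291 + 9*√23))*(-1/4346691) = -5397665/(4346691*(-2413291 + 9*√23))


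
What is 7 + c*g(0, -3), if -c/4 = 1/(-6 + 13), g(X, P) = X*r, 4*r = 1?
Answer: 7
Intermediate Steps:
r = ¼ (r = (¼)*1 = ¼ ≈ 0.25000)
g(X, P) = X/4 (g(X, P) = X*(¼) = X/4)
c = -4/7 (c = -4/(-6 + 13) = -4/7 ≈ -0.57143)
7 + c*g(0, -3) = 7 - 0/7 = 7 - 4/7*0 = 7 + 0 = 7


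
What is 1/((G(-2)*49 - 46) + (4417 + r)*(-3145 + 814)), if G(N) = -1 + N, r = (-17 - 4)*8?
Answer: -1/9904612 ≈ -1.0096e-7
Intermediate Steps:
r = -168 (r = -21*8 = -168)
1/((G(-2)*49 - 46) + (4417 + r)*(-3145 + 814)) = 1/(((-1 - 2)*49 - 46) + (4417 - 168)*(-3145 + 814)) = 1/((-3*49 - 46) + 4249*(-2331)) = 1/((-147 - 46) - 9904419) = 1/(-193 - 9904419) = 1/(-9904612) = -1/9904612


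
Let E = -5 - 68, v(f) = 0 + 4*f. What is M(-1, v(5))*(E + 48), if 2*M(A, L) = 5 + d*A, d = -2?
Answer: -175/2 ≈ -87.500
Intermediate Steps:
v(f) = 4*f
E = -73
M(A, L) = 5/2 - A (M(A, L) = (5 - 2*A)/2 = 5/2 - A)
M(-1, v(5))*(E + 48) = (5/2 - 1*(-1))*(-73 + 48) = (5/2 + 1)*(-25) = (7/2)*(-25) = -175/2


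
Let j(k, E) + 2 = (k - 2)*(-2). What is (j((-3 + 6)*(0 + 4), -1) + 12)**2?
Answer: 100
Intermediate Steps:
j(k, E) = 2 - 2*k (j(k, E) = -2 + (k - 2)*(-2) = -2 + (-2 + k)*(-2) = -2 + (4 - 2*k) = 2 - 2*k)
(j((-3 + 6)*(0 + 4), -1) + 12)**2 = ((2 - 2*(-3 + 6)*(0 + 4)) + 12)**2 = ((2 - 6*4) + 12)**2 = ((2 - 2*12) + 12)**2 = ((2 - 24) + 12)**2 = (-22 + 12)**2 = (-10)**2 = 100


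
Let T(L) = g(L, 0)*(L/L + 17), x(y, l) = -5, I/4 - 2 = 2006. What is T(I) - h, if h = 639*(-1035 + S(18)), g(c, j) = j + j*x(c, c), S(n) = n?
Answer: 649863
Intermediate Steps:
I = 8032 (I = 8 + 4*2006 = 8 + 8024 = 8032)
g(c, j) = -4*j (g(c, j) = j + j*(-5) = j - 5*j = -4*j)
T(L) = 0 (T(L) = (-4*0)*(L/L + 17) = 0*(1 + 17) = 0*18 = 0)
h = -649863 (h = 639*(-1035 + 18) = 639*(-1017) = -649863)
T(I) - h = 0 - 1*(-649863) = 0 + 649863 = 649863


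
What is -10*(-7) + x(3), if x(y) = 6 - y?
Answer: 73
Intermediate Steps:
-10*(-7) + x(3) = -10*(-7) + (6 - 1*3) = 70 + (6 - 3) = 70 + 3 = 73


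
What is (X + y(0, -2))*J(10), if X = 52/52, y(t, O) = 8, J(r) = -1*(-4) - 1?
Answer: 27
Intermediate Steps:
J(r) = 3 (J(r) = 4 - 1 = 3)
X = 1 (X = 52*(1/52) = 1)
(X + y(0, -2))*J(10) = (1 + 8)*3 = 9*3 = 27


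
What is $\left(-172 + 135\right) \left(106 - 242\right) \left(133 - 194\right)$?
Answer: $-306952$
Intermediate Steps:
$\left(-172 + 135\right) \left(106 - 242\right) \left(133 - 194\right) = - 37 \left(\left(-136\right) \left(-61\right)\right) = \left(-37\right) 8296 = -306952$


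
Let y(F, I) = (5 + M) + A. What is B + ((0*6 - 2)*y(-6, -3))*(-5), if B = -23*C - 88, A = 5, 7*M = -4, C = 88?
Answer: -14124/7 ≈ -2017.7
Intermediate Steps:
M = -4/7 (M = (1/7)*(-4) = -4/7 ≈ -0.57143)
B = -2112 (B = -23*88 - 88 = -2024 - 88 = -2112)
y(F, I) = 66/7 (y(F, I) = (5 - 4/7) + 5 = 31/7 + 5 = 66/7)
B + ((0*6 - 2)*y(-6, -3))*(-5) = -2112 + ((0*6 - 2)*(66/7))*(-5) = -2112 + ((0 - 2)*(66/7))*(-5) = -2112 - 2*66/7*(-5) = -2112 - 132/7*(-5) = -2112 + 660/7 = -14124/7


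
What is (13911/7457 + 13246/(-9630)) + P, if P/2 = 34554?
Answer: 2481371777894/35905455 ≈ 69109.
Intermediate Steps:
P = 69108 (P = 2*34554 = 69108)
(13911/7457 + 13246/(-9630)) + P = (13911/7457 + 13246/(-9630)) + 69108 = (13911*(1/7457) + 13246*(-1/9630)) + 69108 = (13911/7457 - 6623/4815) + 69108 = 17593754/35905455 + 69108 = 2481371777894/35905455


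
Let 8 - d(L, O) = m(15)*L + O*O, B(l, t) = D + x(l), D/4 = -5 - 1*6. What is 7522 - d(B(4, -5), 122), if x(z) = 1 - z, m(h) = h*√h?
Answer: 22398 - 705*√15 ≈ 19668.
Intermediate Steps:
D = -44 (D = 4*(-5 - 1*6) = 4*(-5 - 6) = 4*(-11) = -44)
m(h) = h^(3/2)
B(l, t) = -43 - l (B(l, t) = -44 + (1 - l) = -43 - l)
d(L, O) = 8 - O² - 15*L*√15 (d(L, O) = 8 - (15^(3/2)*L + O*O) = 8 - ((15*√15)*L + O²) = 8 - (15*L*√15 + O²) = 8 - (O² + 15*L*√15) = 8 + (-O² - 15*L*√15) = 8 - O² - 15*L*√15)
7522 - d(B(4, -5), 122) = 7522 - (8 - 1*122² - 15*(-43 - 1*4)*√15) = 7522 - (8 - 1*14884 - 15*(-43 - 4)*√15) = 7522 - (8 - 14884 - 15*(-47)*√15) = 7522 - (8 - 14884 + 705*√15) = 7522 - (-14876 + 705*√15) = 7522 + (14876 - 705*√15) = 22398 - 705*√15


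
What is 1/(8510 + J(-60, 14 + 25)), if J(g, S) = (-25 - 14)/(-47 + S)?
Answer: 8/68119 ≈ 0.00011744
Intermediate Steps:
J(g, S) = -39/(-47 + S)
1/(8510 + J(-60, 14 + 25)) = 1/(8510 - 39/(-47 + (14 + 25))) = 1/(8510 - 39/(-47 + 39)) = 1/(8510 - 39/(-8)) = 1/(8510 - 39*(-⅛)) = 1/(8510 + 39/8) = 1/(68119/8) = 8/68119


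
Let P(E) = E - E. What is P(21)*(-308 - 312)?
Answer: 0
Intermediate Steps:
P(E) = 0
P(21)*(-308 - 312) = 0*(-308 - 312) = 0*(-620) = 0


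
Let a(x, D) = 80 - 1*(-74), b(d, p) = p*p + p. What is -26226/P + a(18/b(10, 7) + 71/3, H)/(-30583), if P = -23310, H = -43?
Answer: 6337143/5657855 ≈ 1.1201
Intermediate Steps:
b(d, p) = p + p**2 (b(d, p) = p**2 + p = p + p**2)
a(x, D) = 154 (a(x, D) = 80 + 74 = 154)
-26226/P + a(18/b(10, 7) + 71/3, H)/(-30583) = -26226/(-23310) + 154/(-30583) = -26226*(-1/23310) + 154*(-1/30583) = 1457/1295 - 22/4369 = 6337143/5657855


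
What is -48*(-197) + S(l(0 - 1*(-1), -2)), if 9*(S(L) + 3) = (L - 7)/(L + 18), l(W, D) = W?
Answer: 538819/57 ≈ 9453.0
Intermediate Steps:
S(L) = -3 + (-7 + L)/(9*(18 + L)) (S(L) = -3 + ((L - 7)/(L + 18))/9 = -3 + ((-7 + L)/(18 + L))/9 = -3 + (-7 + L)/(9*(18 + L)))
-48*(-197) + S(l(0 - 1*(-1), -2)) = -48*(-197) + (-493 - 26*(0 - 1*(-1)))/(9*(18 + (0 - 1*(-1)))) = 9456 + (-493 - 26*(0 + 1))/(9*(18 + (0 + 1))) = 9456 + (-493 - 26*1)/(9*(18 + 1)) = 9456 + (⅑)*(-493 - 26)/19 = 9456 + (⅑)*(1/19)*(-519) = 9456 - 173/57 = 538819/57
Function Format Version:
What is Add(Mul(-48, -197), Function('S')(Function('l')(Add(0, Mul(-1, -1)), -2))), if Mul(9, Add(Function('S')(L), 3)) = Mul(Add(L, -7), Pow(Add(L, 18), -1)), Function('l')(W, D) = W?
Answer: Rational(538819, 57) ≈ 9453.0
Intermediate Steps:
Function('S')(L) = Add(-3, Mul(Rational(1, 9), Pow(Add(18, L), -1), Add(-7, L))) (Function('S')(L) = Add(-3, Mul(Rational(1, 9), Mul(Add(L, -7), Pow(Add(L, 18), -1)))) = Add(-3, Mul(Rational(1, 9), Mul(Add(-7, L), Pow(Add(18, L), -1)))) = Add(-3, Mul(Rational(1, 9), Mul(Pow(Add(18, L), -1), Add(-7, L)))) = Add(-3, Mul(Rational(1, 9), Pow(Add(18, L), -1), Add(-7, L))))
Add(Mul(-48, -197), Function('S')(Function('l')(Add(0, Mul(-1, -1)), -2))) = Add(Mul(-48, -197), Mul(Rational(1, 9), Pow(Add(18, Add(0, Mul(-1, -1))), -1), Add(-493, Mul(-26, Add(0, Mul(-1, -1)))))) = Add(9456, Mul(Rational(1, 9), Pow(Add(18, Add(0, 1)), -1), Add(-493, Mul(-26, Add(0, 1))))) = Add(9456, Mul(Rational(1, 9), Pow(Add(18, 1), -1), Add(-493, Mul(-26, 1)))) = Add(9456, Mul(Rational(1, 9), Pow(19, -1), Add(-493, -26))) = Add(9456, Mul(Rational(1, 9), Rational(1, 19), -519)) = Add(9456, Rational(-173, 57)) = Rational(538819, 57)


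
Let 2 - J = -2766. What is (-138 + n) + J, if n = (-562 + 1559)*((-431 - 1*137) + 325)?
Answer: -239641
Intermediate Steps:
J = 2768 (J = 2 - 1*(-2766) = 2 + 2766 = 2768)
n = -242271 (n = 997*((-431 - 137) + 325) = 997*(-568 + 325) = 997*(-243) = -242271)
(-138 + n) + J = (-138 - 242271) + 2768 = -242409 + 2768 = -239641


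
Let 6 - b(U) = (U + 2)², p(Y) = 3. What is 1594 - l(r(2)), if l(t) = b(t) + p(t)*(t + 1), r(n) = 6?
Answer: 1631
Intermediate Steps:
b(U) = 6 - (2 + U)² (b(U) = 6 - (U + 2)² = 6 - (2 + U)²)
l(t) = 9 - (2 + t)² + 3*t (l(t) = (6 - (2 + t)²) + 3*(t + 1) = (6 - (2 + t)²) + 3*(1 + t) = (6 - (2 + t)²) + (3 + 3*t) = 9 - (2 + t)² + 3*t)
1594 - l(r(2)) = 1594 - (5 - 1*6 - 1*6²) = 1594 - (5 - 6 - 1*36) = 1594 - (5 - 6 - 36) = 1594 - 1*(-37) = 1594 + 37 = 1631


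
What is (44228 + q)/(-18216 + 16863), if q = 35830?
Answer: -2426/41 ≈ -59.171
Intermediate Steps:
(44228 + q)/(-18216 + 16863) = (44228 + 35830)/(-18216 + 16863) = 80058/(-1353) = 80058*(-1/1353) = -2426/41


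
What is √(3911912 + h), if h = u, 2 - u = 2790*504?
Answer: √2505754 ≈ 1583.0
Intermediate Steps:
u = -1406158 (u = 2 - 2790*504 = 2 - 1*1406160 = 2 - 1406160 = -1406158)
h = -1406158
√(3911912 + h) = √(3911912 - 1406158) = √2505754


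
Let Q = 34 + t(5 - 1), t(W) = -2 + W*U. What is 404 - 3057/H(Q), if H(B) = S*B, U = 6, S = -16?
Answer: 365041/896 ≈ 407.41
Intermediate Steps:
t(W) = -2 + 6*W (t(W) = -2 + W*6 = -2 + 6*W)
Q = 56 (Q = 34 + (-2 + 6*(5 - 1)) = 34 + (-2 + 6*4) = 34 + (-2 + 24) = 34 + 22 = 56)
H(B) = -16*B
404 - 3057/H(Q) = 404 - 3057/((-16*56)) = 404 - 3057/(-896) = 404 - 3057*(-1)/896 = 404 - 1*(-3057/896) = 404 + 3057/896 = 365041/896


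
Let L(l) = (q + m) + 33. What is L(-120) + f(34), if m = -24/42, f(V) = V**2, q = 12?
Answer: 8403/7 ≈ 1200.4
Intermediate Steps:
m = -4/7 (m = -24*1/42 = -4/7 ≈ -0.57143)
L(l) = 311/7 (L(l) = (12 - 4/7) + 33 = 80/7 + 33 = 311/7)
L(-120) + f(34) = 311/7 + 34**2 = 311/7 + 1156 = 8403/7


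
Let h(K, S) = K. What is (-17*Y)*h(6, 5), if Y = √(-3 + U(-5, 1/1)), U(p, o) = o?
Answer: -102*I*√2 ≈ -144.25*I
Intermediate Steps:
Y = I*√2 (Y = √(-3 + 1/1) = √(-3 + 1) = √(-2) = I*√2 ≈ 1.4142*I)
(-17*Y)*h(6, 5) = -17*I*√2*6 = -102*I*√2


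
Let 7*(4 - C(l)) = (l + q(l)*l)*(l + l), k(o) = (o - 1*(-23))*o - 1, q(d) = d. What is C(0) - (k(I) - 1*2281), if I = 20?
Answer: 1426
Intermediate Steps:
k(o) = -1 + o*(23 + o) (k(o) = (o + 23)*o - 1 = (23 + o)*o - 1 = o*(23 + o) - 1 = -1 + o*(23 + o))
C(l) = 4 - 2*l*(l + l**2)/7 (C(l) = 4 - (l + l*l)*(l + l)/7 = 4 - (l + l**2)*2*l/7 = 4 - 2*l*(l + l**2)/7)
C(0) - (k(I) - 1*2281) = (4 - 2/7*0**2 - 2/7*0**3) - ((-1 + 20**2 + 23*20) - 1*2281) = (4 - 2/7*0 - 2/7*0) - ((-1 + 400 + 460) - 2281) = (4 + 0 + 0) - (859 - 2281) = 4 - 1*(-1422) = 4 + 1422 = 1426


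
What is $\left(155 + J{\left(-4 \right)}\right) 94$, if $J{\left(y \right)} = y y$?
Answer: $16074$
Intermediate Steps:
$J{\left(y \right)} = y^{2}$
$\left(155 + J{\left(-4 \right)}\right) 94 = \left(155 + \left(-4\right)^{2}\right) 94 = \left(155 + 16\right) 94 = 171 \cdot 94 = 16074$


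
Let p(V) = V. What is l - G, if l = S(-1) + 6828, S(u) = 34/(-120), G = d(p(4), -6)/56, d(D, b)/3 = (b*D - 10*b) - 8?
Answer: 409573/60 ≈ 6826.2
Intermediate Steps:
d(D, b) = -24 - 30*b + 3*D*b (d(D, b) = 3*((b*D - 10*b) - 8) = 3*((D*b - 10*b) - 8) = 3*((-10*b + D*b) - 8) = 3*(-8 - 10*b + D*b) = -24 - 30*b + 3*D*b)
G = 3/2 (G = (-24 - 30*(-6) + 3*4*(-6))/56 = (-24 + 180 - 72)/56 = (1/56)*84 = 3/2 ≈ 1.5000)
S(u) = -17/60 (S(u) = 34*(-1/120) = -17/60)
l = 409663/60 (l = -17/60 + 6828 = 409663/60 ≈ 6827.7)
l - G = 409663/60 - 1*3/2 = 409663/60 - 3/2 = 409573/60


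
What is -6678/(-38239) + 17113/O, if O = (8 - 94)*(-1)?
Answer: 654958315/3288554 ≈ 199.16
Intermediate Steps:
O = 86 (O = -86*(-1) = 86)
-6678/(-38239) + 17113/O = -6678/(-38239) + 17113/86 = -6678*(-1/38239) + 17113*(1/86) = 6678/38239 + 17113/86 = 654958315/3288554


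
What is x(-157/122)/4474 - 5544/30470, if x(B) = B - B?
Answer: -252/1385 ≈ -0.18195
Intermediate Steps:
x(B) = 0
x(-157/122)/4474 - 5544/30470 = 0/4474 - 5544/30470 = 0*(1/4474) - 5544*1/30470 = 0 - 252/1385 = -252/1385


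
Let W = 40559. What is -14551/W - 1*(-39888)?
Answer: 1617802841/40559 ≈ 39888.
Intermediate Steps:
-14551/W - 1*(-39888) = -14551/40559 - 1*(-39888) = -14551*1/40559 + 39888 = -14551/40559 + 39888 = 1617802841/40559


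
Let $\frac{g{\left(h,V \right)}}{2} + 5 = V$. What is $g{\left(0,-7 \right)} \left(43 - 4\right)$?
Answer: $-936$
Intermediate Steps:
$g{\left(h,V \right)} = -10 + 2 V$
$g{\left(0,-7 \right)} \left(43 - 4\right) = \left(-10 + 2 \left(-7\right)\right) \left(43 - 4\right) = \left(-10 - 14\right) \left(43 - 4\right) = \left(-24\right) 39 = -936$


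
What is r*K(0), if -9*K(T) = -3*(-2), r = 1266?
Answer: -844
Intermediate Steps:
K(T) = -2/3 (K(T) = -(-1)*(-2)/3 = -1/9*6 = -2/3)
r*K(0) = 1266*(-2/3) = -844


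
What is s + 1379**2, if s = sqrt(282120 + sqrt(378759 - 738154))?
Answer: 1901641 + sqrt(282120 + I*sqrt(359395)) ≈ 1.9022e+6 + 0.56434*I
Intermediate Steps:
s = sqrt(282120 + I*sqrt(359395)) (s = sqrt(282120 + sqrt(-359395)) = sqrt(282120 + I*sqrt(359395)) ≈ 531.15 + 0.564*I)
s + 1379**2 = sqrt(282120 + I*sqrt(359395)) + 1379**2 = sqrt(282120 + I*sqrt(359395)) + 1901641 = 1901641 + sqrt(282120 + I*sqrt(359395))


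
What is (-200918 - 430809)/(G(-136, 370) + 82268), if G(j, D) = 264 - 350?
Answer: -631727/82182 ≈ -7.6869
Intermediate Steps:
G(j, D) = -86
(-200918 - 430809)/(G(-136, 370) + 82268) = (-200918 - 430809)/(-86 + 82268) = -631727/82182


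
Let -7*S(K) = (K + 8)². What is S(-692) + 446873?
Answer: 2660255/7 ≈ 3.8004e+5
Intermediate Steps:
S(K) = -(8 + K)²/7 (S(K) = -(K + 8)²/7 = -(8 + K)²/7)
S(-692) + 446873 = -(8 - 692)²/7 + 446873 = -⅐*(-684)² + 446873 = -⅐*467856 + 446873 = -467856/7 + 446873 = 2660255/7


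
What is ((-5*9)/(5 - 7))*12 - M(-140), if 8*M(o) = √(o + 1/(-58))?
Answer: 270 - I*√471018/464 ≈ 270.0 - 1.4791*I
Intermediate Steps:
M(o) = √(-1/58 + o)/8 (M(o) = √(o + 1/(-58))/8 = √(o - 1/58)/8 = √(-1/58 + o)/8)
((-5*9)/(5 - 7))*12 - M(-140) = ((-5*9)/(5 - 7))*12 - √(-58 + 3364*(-140))/464 = -45/(-2)*12 - √(-58 - 470960)/464 = -45*(-½)*12 - √(-471018)/464 = (45/2)*12 - I*√471018/464 = 270 - I*√471018/464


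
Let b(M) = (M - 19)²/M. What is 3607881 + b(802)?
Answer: 2894133651/802 ≈ 3.6086e+6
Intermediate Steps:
b(M) = (-19 + M)²/M
3607881 + b(802) = 3607881 + (-19 + 802)²/802 = 3607881 + (1/802)*783² = 3607881 + (1/802)*613089 = 3607881 + 613089/802 = 2894133651/802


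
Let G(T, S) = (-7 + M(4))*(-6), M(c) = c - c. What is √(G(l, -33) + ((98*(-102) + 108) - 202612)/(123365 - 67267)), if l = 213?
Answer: 8*√469736603/28049 ≈ 6.1816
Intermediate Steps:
M(c) = 0
G(T, S) = 42 (G(T, S) = (-7 + 0)*(-6) = -7*(-6) = 42)
√(G(l, -33) + ((98*(-102) + 108) - 202612)/(123365 - 67267)) = √(42 + ((98*(-102) + 108) - 202612)/(123365 - 67267)) = √(42 + ((-9996 + 108) - 202612)/56098) = √(42 + (-9888 - 202612)*(1/56098)) = √(42 - 212500*1/56098) = √(42 - 106250/28049) = √(1071808/28049) = 8*√469736603/28049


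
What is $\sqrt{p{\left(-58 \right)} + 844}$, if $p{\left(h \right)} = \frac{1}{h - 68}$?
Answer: $\frac{\sqrt{1488802}}{42} \approx 29.052$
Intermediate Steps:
$p{\left(h \right)} = \frac{1}{-68 + h}$
$\sqrt{p{\left(-58 \right)} + 844} = \sqrt{\frac{1}{-68 - 58} + 844} = \sqrt{\frac{1}{-126} + 844} = \sqrt{- \frac{1}{126} + 844} = \sqrt{\frac{106343}{126}} = \frac{\sqrt{1488802}}{42}$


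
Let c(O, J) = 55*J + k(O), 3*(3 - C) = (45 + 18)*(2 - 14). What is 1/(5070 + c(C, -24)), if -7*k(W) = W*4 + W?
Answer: 7/24975 ≈ 0.00028028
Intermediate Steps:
k(W) = -5*W/7 (k(W) = -(W*4 + W)/7 = -(4*W + W)/7 = -5*W/7)
C = 255 (C = 3 - (45 + 18)*(2 - 14)/3 = 3 - 21*(-12) = 3 - 1/3*(-756) = 3 + 252 = 255)
c(O, J) = 55*J - 5*O/7
1/(5070 + c(C, -24)) = 1/(5070 + (55*(-24) - 5/7*255)) = 1/(5070 + (-1320 - 1275/7)) = 1/(5070 - 10515/7) = 1/(24975/7) = 7/24975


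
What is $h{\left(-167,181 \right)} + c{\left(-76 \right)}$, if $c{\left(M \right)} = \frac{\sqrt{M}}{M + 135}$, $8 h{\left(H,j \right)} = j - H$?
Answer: $\frac{87}{2} + \frac{2 i \sqrt{19}}{59} \approx 43.5 + 0.14776 i$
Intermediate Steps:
$h{\left(H,j \right)} = - \frac{H}{8} + \frac{j}{8}$ ($h{\left(H,j \right)} = \frac{j - H}{8} = - \frac{H}{8} + \frac{j}{8}$)
$c{\left(M \right)} = \frac{\sqrt{M}}{135 + M}$
$h{\left(-167,181 \right)} + c{\left(-76 \right)} = \left(\left(- \frac{1}{8}\right) \left(-167\right) + \frac{1}{8} \cdot 181\right) + \frac{\sqrt{-76}}{135 - 76} = \left(\frac{167}{8} + \frac{181}{8}\right) + \frac{2 i \sqrt{19}}{59} = \frac{87}{2} + 2 i \sqrt{19} \cdot \frac{1}{59} = \frac{87}{2} + \frac{2 i \sqrt{19}}{59}$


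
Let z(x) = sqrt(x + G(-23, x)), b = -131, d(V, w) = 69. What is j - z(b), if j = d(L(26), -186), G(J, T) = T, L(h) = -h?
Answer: 69 - I*sqrt(262) ≈ 69.0 - 16.186*I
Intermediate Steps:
z(x) = sqrt(2)*sqrt(x) (z(x) = sqrt(x + x) = sqrt(2*x) = sqrt(2)*sqrt(x))
j = 69
j - z(b) = 69 - sqrt(2)*sqrt(-131) = 69 - sqrt(2)*I*sqrt(131) = 69 - I*sqrt(262)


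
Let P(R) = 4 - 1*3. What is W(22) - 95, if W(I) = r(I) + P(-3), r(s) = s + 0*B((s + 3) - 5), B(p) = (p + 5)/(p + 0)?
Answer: -72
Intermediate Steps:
B(p) = (5 + p)/p
P(R) = 1 (P(R) = 4 - 3 = 1)
r(s) = s (r(s) = s + 0*((5 + ((s + 3) - 5))/((s + 3) - 5)) = s + 0*((5 + ((3 + s) - 5))/((3 + s) - 5)) = s + 0*((5 + (-2 + s))/(-2 + s)) = s + 0*((3 + s)/(-2 + s)) = s + 0 = s)
W(I) = 1 + I (W(I) = I + 1 = 1 + I)
W(22) - 95 = (1 + 22) - 95 = 23 - 95 = -72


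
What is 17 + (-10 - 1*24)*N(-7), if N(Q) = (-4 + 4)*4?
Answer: 17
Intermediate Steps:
N(Q) = 0 (N(Q) = 0*4 = 0)
17 + (-10 - 1*24)*N(-7) = 17 + (-10 - 1*24)*0 = 17 + (-10 - 24)*0 = 17 - 34*0 = 17 + 0 = 17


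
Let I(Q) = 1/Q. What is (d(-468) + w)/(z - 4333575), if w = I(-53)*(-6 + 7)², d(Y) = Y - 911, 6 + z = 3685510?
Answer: 73088/34347763 ≈ 0.0021279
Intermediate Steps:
z = 3685504 (z = -6 + 3685510 = 3685504)
d(Y) = -911 + Y
w = -1/53 (w = (-6 + 7)²/(-53) = -1/53*1² = -1/53*1 = -1/53 ≈ -0.018868)
(d(-468) + w)/(z - 4333575) = ((-911 - 468) - 1/53)/(3685504 - 4333575) = (-1379 - 1/53)/(-648071) = -73088/53*(-1/648071) = 73088/34347763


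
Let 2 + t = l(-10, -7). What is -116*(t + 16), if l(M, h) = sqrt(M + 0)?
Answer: -1624 - 116*I*sqrt(10) ≈ -1624.0 - 366.82*I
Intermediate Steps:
l(M, h) = sqrt(M)
t = -2 + I*sqrt(10) (t = -2 + sqrt(-10) = -2 + I*sqrt(10) ≈ -2.0 + 3.1623*I)
-116*(t + 16) = -116*((-2 + I*sqrt(10)) + 16) = -116*(14 + I*sqrt(10)) = -1624 - 116*I*sqrt(10)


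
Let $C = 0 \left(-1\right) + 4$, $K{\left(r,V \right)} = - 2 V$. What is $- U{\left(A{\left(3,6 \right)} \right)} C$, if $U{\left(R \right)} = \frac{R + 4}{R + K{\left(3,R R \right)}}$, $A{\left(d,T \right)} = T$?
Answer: $\frac{20}{33} \approx 0.60606$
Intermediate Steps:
$U{\left(R \right)} = \frac{4 + R}{R - 2 R^{2}}$ ($U{\left(R \right)} = \frac{R + 4}{R - 2 R R} = \frac{4 + R}{R - 2 R^{2}}$)
$C = 4$ ($C = 0 + 4 = 4$)
$- U{\left(A{\left(3,6 \right)} \right)} C = - \frac{-4 - 6}{6 \left(-1 + 2 \cdot 6\right)} 4 = - \frac{-4 - 6}{6 \left(-1 + 12\right)} 4 = - \frac{-10}{6 \cdot 11} \cdot 4 = \left(-1\right) \left(- \frac{5}{33}\right) 4 = \frac{5}{33} \cdot 4 = \frac{20}{33}$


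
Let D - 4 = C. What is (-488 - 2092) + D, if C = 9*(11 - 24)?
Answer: -2693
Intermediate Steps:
C = -117 (C = 9*(-13) = -117)
D = -113 (D = 4 - 117 = -113)
(-488 - 2092) + D = (-488 - 2092) - 113 = -2580 - 113 = -2693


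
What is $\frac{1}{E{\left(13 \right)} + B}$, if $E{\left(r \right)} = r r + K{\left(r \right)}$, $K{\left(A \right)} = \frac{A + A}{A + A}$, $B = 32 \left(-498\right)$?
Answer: $- \frac{1}{15766} \approx -6.3428 \cdot 10^{-5}$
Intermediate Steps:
$B = -15936$
$K{\left(A \right)} = 1$ ($K{\left(A \right)} = \frac{2 A}{2 A} = 2 A \frac{1}{2 A} = 1$)
$E{\left(r \right)} = 1 + r^{2}$ ($E{\left(r \right)} = r r + 1 = r^{2} + 1 = 1 + r^{2}$)
$\frac{1}{E{\left(13 \right)} + B} = \frac{1}{\left(1 + 13^{2}\right) - 15936} = \frac{1}{\left(1 + 169\right) - 15936} = \frac{1}{170 - 15936} = \frac{1}{-15766} = - \frac{1}{15766}$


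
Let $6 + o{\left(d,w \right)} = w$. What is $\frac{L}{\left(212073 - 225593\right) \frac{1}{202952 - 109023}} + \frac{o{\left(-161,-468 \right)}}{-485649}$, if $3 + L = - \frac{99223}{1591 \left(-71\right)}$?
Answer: $\frac{182219671181269}{12361650720588} \approx 14.741$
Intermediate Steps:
$L = - \frac{239660}{112961}$ ($L = -3 - \frac{99223}{1591 \left(-71\right)} = -3 - \frac{99223}{-112961} = -3 - - \frac{99223}{112961} = -3 + \frac{99223}{112961} = - \frac{239660}{112961} \approx -2.1216$)
$o{\left(d,w \right)} = -6 + w$
$\frac{L}{\left(212073 - 225593\right) \frac{1}{202952 - 109023}} + \frac{o{\left(-161,-468 \right)}}{-485649} = - \frac{239660}{112961 \frac{212073 - 225593}{202952 - 109023}} + \frac{-6 - 468}{-485649} = - \frac{239660}{112961 \left(- \frac{13520}{93929}\right)} - - \frac{158}{161883} = - \frac{239660}{112961 \left(\left(-13520\right) \frac{1}{93929}\right)} + \frac{158}{161883} = - \frac{239660}{112961 \left(- \frac{13520}{93929}\right)} + \frac{158}{161883} = \left(- \frac{239660}{112961}\right) \left(- \frac{93929}{13520}\right) + \frac{158}{161883} = \frac{1125551207}{76361636} + \frac{158}{161883} = \frac{182219671181269}{12361650720588}$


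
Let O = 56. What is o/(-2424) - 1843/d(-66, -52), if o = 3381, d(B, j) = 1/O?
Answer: -83393191/808 ≈ -1.0321e+5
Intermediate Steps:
d(B, j) = 1/56
o/(-2424) - 1843/d(-66, -52) = 3381/(-2424) - 1843/1/56 = 3381*(-1/2424) - 1843*56 = -1127/808 - 103208 = -83393191/808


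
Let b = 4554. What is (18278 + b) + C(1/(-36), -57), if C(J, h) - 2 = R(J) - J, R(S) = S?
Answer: 22834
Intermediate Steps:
C(J, h) = 2 (C(J, h) = 2 + (J - J) = 2 + 0 = 2)
(18278 + b) + C(1/(-36), -57) = (18278 + 4554) + 2 = 22832 + 2 = 22834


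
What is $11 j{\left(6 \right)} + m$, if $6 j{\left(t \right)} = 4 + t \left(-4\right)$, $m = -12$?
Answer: $- \frac{146}{3} \approx -48.667$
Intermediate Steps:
$j{\left(t \right)} = \frac{2}{3} - \frac{2 t}{3}$ ($j{\left(t \right)} = \frac{4 + t \left(-4\right)}{6} = \frac{4 - 4 t}{6} = \frac{2}{3} - \frac{2 t}{3}$)
$11 j{\left(6 \right)} + m = 11 \left(\frac{2}{3} - 4\right) - 12 = 11 \left(- \frac{10}{3}\right) - 12 = - \frac{110}{3} - 12 = - \frac{146}{3}$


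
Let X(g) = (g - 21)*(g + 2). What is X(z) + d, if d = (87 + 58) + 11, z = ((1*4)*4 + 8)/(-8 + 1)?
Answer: 9354/49 ≈ 190.90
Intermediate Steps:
z = -24/7 (z = (4*4 + 8)/(-7) = (16 + 8)*(-⅐) = 24*(-⅐) = -24/7 ≈ -3.4286)
d = 156 (d = 145 + 11 = 156)
X(g) = (-21 + g)*(2 + g)
X(z) + d = (-42 + (-24/7)² - 19*(-24/7)) + 156 = (-42 + 576/49 + 456/7) + 156 = 1710/49 + 156 = 9354/49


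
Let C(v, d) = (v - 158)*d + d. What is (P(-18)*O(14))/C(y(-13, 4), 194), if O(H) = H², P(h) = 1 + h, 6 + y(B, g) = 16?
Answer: 34/291 ≈ 0.11684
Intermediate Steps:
y(B, g) = 10 (y(B, g) = -6 + 16 = 10)
C(v, d) = d + d*(-158 + v) (C(v, d) = (-158 + v)*d + d = d*(-158 + v) + d = d + d*(-158 + v))
(P(-18)*O(14))/C(y(-13, 4), 194) = ((1 - 18)*14²)/((194*(-157 + 10))) = (-17*196)/((194*(-147))) = -3332/(-28518) = -3332*(-1/28518) = 34/291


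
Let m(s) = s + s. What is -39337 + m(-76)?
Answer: -39489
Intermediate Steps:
m(s) = 2*s
-39337 + m(-76) = -39337 + 2*(-76) = -39337 - 152 = -39489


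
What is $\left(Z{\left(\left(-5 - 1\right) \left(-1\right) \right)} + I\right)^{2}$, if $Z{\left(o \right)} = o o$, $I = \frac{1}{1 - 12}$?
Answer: $\frac{156025}{121} \approx 1289.5$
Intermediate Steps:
$I = - \frac{1}{11}$ ($I = \frac{1}{-11} = - \frac{1}{11} \approx -0.090909$)
$Z{\left(o \right)} = o^{2}$
$\left(Z{\left(\left(-5 - 1\right) \left(-1\right) \right)} + I\right)^{2} = \left(\left(\left(-5 - 1\right) \left(-1\right)\right)^{2} - \frac{1}{11}\right)^{2} = \left(\left(\left(-6\right) \left(-1\right)\right)^{2} - \frac{1}{11}\right)^{2} = \left(6^{2} - \frac{1}{11}\right)^{2} = \left(36 - \frac{1}{11}\right)^{2} = \left(\frac{395}{11}\right)^{2} = \frac{156025}{121}$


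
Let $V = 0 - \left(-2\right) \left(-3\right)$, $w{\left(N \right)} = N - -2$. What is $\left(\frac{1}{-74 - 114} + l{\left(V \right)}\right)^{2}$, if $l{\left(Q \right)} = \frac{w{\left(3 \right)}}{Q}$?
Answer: $\frac{223729}{318096} \approx 0.70334$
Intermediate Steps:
$w{\left(N \right)} = 2 + N$ ($w{\left(N \right)} = N + 2 = 2 + N$)
$V = -6$ ($V = 0 - 6 = -6$)
$l{\left(Q \right)} = \frac{5}{Q}$ ($l{\left(Q \right)} = \frac{2 + 3}{Q} = \frac{5}{Q}$)
$\left(\frac{1}{-74 - 114} + l{\left(V \right)}\right)^{2} = \left(\frac{1}{-74 - 114} + \frac{5}{-6}\right)^{2} = \left(\frac{1}{-188} + 5 \left(- \frac{1}{6}\right)\right)^{2} = \left(- \frac{1}{188} - \frac{5}{6}\right)^{2} = \left(- \frac{473}{564}\right)^{2} = \frac{223729}{318096}$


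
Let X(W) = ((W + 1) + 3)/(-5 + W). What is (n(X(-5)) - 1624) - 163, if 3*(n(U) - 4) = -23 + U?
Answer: -53719/30 ≈ -1790.6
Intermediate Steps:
X(W) = (4 + W)/(-5 + W) (X(W) = ((1 + W) + 3)/(-5 + W) = (4 + W)/(-5 + W))
n(U) = -11/3 + U/3 (n(U) = 4 + (-23 + U)/3 = 4 + (-23/3 + U/3) = -11/3 + U/3)
(n(X(-5)) - 1624) - 163 = ((-11/3 + ((4 - 5)/(-5 - 5))/3) - 1624) - 163 = ((-11/3 + (-1/(-10))/3) - 1624) - 163 = ((-11/3 + (-⅒*(-1))/3) - 1624) - 163 = ((-11/3 + (⅓)*(⅒)) - 1624) - 163 = ((-11/3 + 1/30) - 1624) - 163 = (-109/30 - 1624) - 163 = -48829/30 - 163 = -53719/30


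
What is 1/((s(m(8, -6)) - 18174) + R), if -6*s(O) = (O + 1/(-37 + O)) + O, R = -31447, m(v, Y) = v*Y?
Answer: -510/25298549 ≈ -2.0159e-5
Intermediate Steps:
m(v, Y) = Y*v
s(O) = -O/3 - 1/(6*(-37 + O)) (s(O) = -((O + 1/(-37 + O)) + O)/6 = -(1/(-37 + O) + 2*O)/6 = -O/3 - 1/(6*(-37 + O)))
1/((s(m(8, -6)) - 18174) + R) = 1/(((-1 - 2*(-6*8)² + 74*(-6*8))/(6*(-37 - 6*8)) - 18174) - 31447) = 1/(((-1 - 2*(-48)² + 74*(-48))/(6*(-37 - 48)) - 18174) - 31447) = 1/(((⅙)*(-1 - 2*2304 - 3552)/(-85) - 18174) - 31447) = 1/(((⅙)*(-1/85)*(-1 - 4608 - 3552) - 18174) - 31447) = 1/(((⅙)*(-1/85)*(-8161) - 18174) - 31447) = 1/((8161/510 - 18174) - 31447) = 1/(-9260579/510 - 31447) = 1/(-25298549/510) = -510/25298549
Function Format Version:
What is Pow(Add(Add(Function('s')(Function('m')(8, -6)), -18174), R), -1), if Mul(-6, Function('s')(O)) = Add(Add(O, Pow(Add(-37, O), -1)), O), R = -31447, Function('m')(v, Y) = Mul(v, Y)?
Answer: Rational(-510, 25298549) ≈ -2.0159e-5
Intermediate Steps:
Function('m')(v, Y) = Mul(Y, v)
Function('s')(O) = Add(Mul(Rational(-1, 3), O), Mul(Rational(-1, 6), Pow(Add(-37, O), -1))) (Function('s')(O) = Mul(Rational(-1, 6), Add(Add(O, Pow(Add(-37, O), -1)), O)) = Mul(Rational(-1, 6), Add(Pow(Add(-37, O), -1), Mul(2, O))) = Add(Mul(Rational(-1, 3), O), Mul(Rational(-1, 6), Pow(Add(-37, O), -1))))
Pow(Add(Add(Function('s')(Function('m')(8, -6)), -18174), R), -1) = Pow(Add(Add(Mul(Rational(1, 6), Pow(Add(-37, Mul(-6, 8)), -1), Add(-1, Mul(-2, Pow(Mul(-6, 8), 2)), Mul(74, Mul(-6, 8)))), -18174), -31447), -1) = Pow(Add(Add(Mul(Rational(1, 6), Pow(Add(-37, -48), -1), Add(-1, Mul(-2, Pow(-48, 2)), Mul(74, -48))), -18174), -31447), -1) = Pow(Add(Add(Mul(Rational(1, 6), Pow(-85, -1), Add(-1, Mul(-2, 2304), -3552)), -18174), -31447), -1) = Pow(Add(Add(Mul(Rational(1, 6), Rational(-1, 85), Add(-1, -4608, -3552)), -18174), -31447), -1) = Pow(Add(Add(Mul(Rational(1, 6), Rational(-1, 85), -8161), -18174), -31447), -1) = Pow(Add(Add(Rational(8161, 510), -18174), -31447), -1) = Pow(Add(Rational(-9260579, 510), -31447), -1) = Pow(Rational(-25298549, 510), -1) = Rational(-510, 25298549)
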